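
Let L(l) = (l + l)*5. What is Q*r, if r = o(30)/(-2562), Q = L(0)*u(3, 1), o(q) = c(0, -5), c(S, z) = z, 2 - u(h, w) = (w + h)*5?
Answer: 0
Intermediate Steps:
u(h, w) = 2 - 5*h - 5*w (u(h, w) = 2 - (w + h)*5 = 2 - (h + w)*5 = 2 - (5*h + 5*w) = 2 + (-5*h - 5*w) = 2 - 5*h - 5*w)
L(l) = 10*l (L(l) = (2*l)*5 = 10*l)
o(q) = -5
Q = 0 (Q = (10*0)*(2 - 5*3 - 5*1) = 0*(2 - 15 - 5) = 0*(-18) = 0)
r = 5/2562 (r = -5/(-2562) = -5*(-1/2562) = 5/2562 ≈ 0.0019516)
Q*r = 0*(5/2562) = 0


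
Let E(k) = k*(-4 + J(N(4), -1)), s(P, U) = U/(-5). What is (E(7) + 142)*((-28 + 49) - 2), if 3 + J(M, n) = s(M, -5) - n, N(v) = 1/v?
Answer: 2033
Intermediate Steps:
s(P, U) = -U/5 (s(P, U) = U*(-⅕) = -U/5)
J(M, n) = -2 - n (J(M, n) = -3 + (-⅕*(-5) - n) = -3 + (1 - n) = -2 - n)
E(k) = -5*k (E(k) = k*(-4 + (-2 - 1*(-1))) = k*(-4 + (-2 + 1)) = k*(-4 - 1) = k*(-5) = -5*k)
(E(7) + 142)*((-28 + 49) - 2) = (-5*7 + 142)*((-28 + 49) - 2) = (-35 + 142)*(21 - 2) = 107*19 = 2033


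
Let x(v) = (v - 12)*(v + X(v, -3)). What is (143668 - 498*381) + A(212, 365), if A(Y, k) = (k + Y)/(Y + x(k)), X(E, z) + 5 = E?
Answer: -11800231013/256137 ≈ -46070.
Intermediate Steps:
X(E, z) = -5 + E
x(v) = (-12 + v)*(-5 + 2*v) (x(v) = (v - 12)*(v + (-5 + v)) = (-12 + v)*(-5 + 2*v))
A(Y, k) = (Y + k)/(60 + Y - 29*k + 2*k²) (A(Y, k) = (k + Y)/(Y + (60 - 29*k + 2*k²)) = (Y + k)/(60 + Y - 29*k + 2*k²))
(143668 - 498*381) + A(212, 365) = (143668 - 498*381) + (212 + 365)/(60 + 212 - 29*365 + 2*365²) = (143668 - 1*189738) + 577/(60 + 212 - 10585 + 2*133225) = (143668 - 189738) + 577/(60 + 212 - 10585 + 266450) = -46070 + 577/256137 = -11800231013/256137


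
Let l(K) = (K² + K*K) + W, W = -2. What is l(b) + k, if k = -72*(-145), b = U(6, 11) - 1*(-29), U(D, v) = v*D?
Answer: 28488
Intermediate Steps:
U(D, v) = D*v
b = 95 (b = 6*11 - 1*(-29) = 66 + 29 = 95)
k = 10440
l(K) = -2 + 2*K² (l(K) = (K² + K*K) - 2 = (K² + K²) - 2 = 2*K² - 2 = -2 + 2*K²)
l(b) + k = (-2 + 2*95²) + 10440 = (-2 + 2*9025) + 10440 = (-2 + 18050) + 10440 = 18048 + 10440 = 28488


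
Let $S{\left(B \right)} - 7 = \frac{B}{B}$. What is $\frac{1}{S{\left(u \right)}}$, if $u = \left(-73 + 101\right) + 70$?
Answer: $\frac{1}{8} \approx 0.125$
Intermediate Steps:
$u = 98$ ($u = 28 + 70 = 98$)
$S{\left(B \right)} = 8$ ($S{\left(B \right)} = 7 + \frac{B}{B} = 7 + 1 = 8$)
$\frac{1}{S{\left(u \right)}} = \frac{1}{8}$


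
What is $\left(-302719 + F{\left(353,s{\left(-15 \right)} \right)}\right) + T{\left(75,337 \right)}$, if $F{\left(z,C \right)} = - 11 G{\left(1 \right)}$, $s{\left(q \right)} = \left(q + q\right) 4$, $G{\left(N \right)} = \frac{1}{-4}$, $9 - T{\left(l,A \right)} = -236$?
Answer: $- \frac{1209885}{4} \approx -3.0247 \cdot 10^{5}$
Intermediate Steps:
$T{\left(l,A \right)} = 245$ ($T{\left(l,A \right)} = 9 - -236 = 9 + 236 = 245$)
$G{\left(N \right)} = - \frac{1}{4}$
$s{\left(q \right)} = 8 q$ ($s{\left(q \right)} = 2 q 4 = 8 q$)
$F{\left(z,C \right)} = \frac{11}{4}$ ($F{\left(z,C \right)} = \left(-11\right) \left(- \frac{1}{4}\right) = \frac{11}{4}$)
$\left(-302719 + F{\left(353,s{\left(-15 \right)} \right)}\right) + T{\left(75,337 \right)} = \left(-302719 + \frac{11}{4}\right) + 245 = - \frac{1210865}{4} + 245 = - \frac{1209885}{4}$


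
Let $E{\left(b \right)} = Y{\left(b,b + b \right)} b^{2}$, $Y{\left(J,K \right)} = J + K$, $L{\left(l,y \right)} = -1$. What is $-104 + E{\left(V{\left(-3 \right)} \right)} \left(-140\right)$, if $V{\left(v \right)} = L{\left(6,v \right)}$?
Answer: $316$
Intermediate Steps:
$V{\left(v \right)} = -1$
$E{\left(b \right)} = 3 b^{3}$ ($E{\left(b \right)} = \left(b + \left(b + b\right)\right) b^{2} = \left(b + 2 b\right) b^{2} = 3 b b^{2} = 3 b^{3}$)
$-104 + E{\left(V{\left(-3 \right)} \right)} \left(-140\right) = -104 + 3 \left(-1\right)^{3} \left(-140\right) = -104 + 3 \left(-1\right) \left(-140\right) = -104 - -420 = -104 + 420 = 316$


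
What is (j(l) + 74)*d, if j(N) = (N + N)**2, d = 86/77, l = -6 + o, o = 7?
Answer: 6708/77 ≈ 87.117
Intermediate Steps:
l = 1 (l = -6 + 7 = 1)
d = 86/77 (d = 86*(1/77) = 86/77 ≈ 1.1169)
j(N) = 4*N**2 (j(N) = (2*N)**2 = 4*N**2)
(j(l) + 74)*d = (4*1**2 + 74)*(86/77) = (4*1 + 74)*(86/77) = (4 + 74)*(86/77) = 78*(86/77) = 6708/77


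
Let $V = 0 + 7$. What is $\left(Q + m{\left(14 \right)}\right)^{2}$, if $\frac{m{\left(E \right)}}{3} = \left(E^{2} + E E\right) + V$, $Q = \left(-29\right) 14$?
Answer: $625681$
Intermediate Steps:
$Q = -406$
$V = 7$
$m{\left(E \right)} = 21 + 6 E^{2}$ ($m{\left(E \right)} = 3 \left(\left(E^{2} + E E\right) + 7\right) = 3 \left(\left(E^{2} + E^{2}\right) + 7\right) = 3 \left(2 E^{2} + 7\right) = 3 \left(7 + 2 E^{2}\right) = 21 + 6 E^{2}$)
$\left(Q + m{\left(14 \right)}\right)^{2} = \left(-406 + \left(21 + 6 \cdot 14^{2}\right)\right)^{2} = \left(-406 + \left(21 + 6 \cdot 196\right)\right)^{2} = \left(-406 + \left(21 + 1176\right)\right)^{2} = \left(-406 + 1197\right)^{2} = 791^{2} = 625681$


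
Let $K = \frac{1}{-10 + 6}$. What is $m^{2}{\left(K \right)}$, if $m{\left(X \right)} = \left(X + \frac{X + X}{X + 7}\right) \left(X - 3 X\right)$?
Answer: $\frac{1225}{46656} \approx 0.026256$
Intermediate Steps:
$K = - \frac{1}{4}$ ($K = \frac{1}{-4} = - \frac{1}{4} \approx -0.25$)
$m{\left(X \right)} = - 2 X \left(X + \frac{2 X}{7 + X}\right)$ ($m{\left(X \right)} = \left(X + \frac{2 X}{7 + X}\right) \left(- 2 X\right) = - 2 X \left(X + \frac{2 X}{7 + X}\right)$)
$m^{2}{\left(K \right)} = \left(\frac{2 \left(- \frac{1}{4}\right)^{2} \left(-9 - - \frac{1}{4}\right)}{7 - \frac{1}{4}}\right)^{2} = \left(2 \cdot \frac{1}{16} \frac{1}{\frac{27}{4}} \left(-9 + \frac{1}{4}\right)\right)^{2} = \left(2 \cdot \frac{1}{16} \cdot \frac{4}{27} \left(- \frac{35}{4}\right)\right)^{2} = \left(- \frac{35}{216}\right)^{2} = \frac{1225}{46656}$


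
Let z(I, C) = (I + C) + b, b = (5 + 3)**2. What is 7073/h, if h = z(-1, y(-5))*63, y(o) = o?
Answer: 7073/3654 ≈ 1.9357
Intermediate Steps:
b = 64 (b = 8**2 = 64)
z(I, C) = 64 + C + I (z(I, C) = (I + C) + 64 = (C + I) + 64 = 64 + C + I)
h = 3654 (h = (64 - 5 - 1)*63 = 58*63 = 3654)
7073/h = 7073/3654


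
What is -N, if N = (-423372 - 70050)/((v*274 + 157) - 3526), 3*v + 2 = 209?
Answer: 164474/5179 ≈ 31.758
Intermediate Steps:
v = 69 (v = -⅔ + (⅓)*209 = -⅔ + 209/3 = 69)
N = -164474/5179 (N = (-423372 - 70050)/((69*274 + 157) - 3526) = -493422/((18906 + 157) - 3526) = -493422/(19063 - 3526) = -493422/15537 = -493422*1/15537 = -164474/5179 ≈ -31.758)
-N = -1*(-164474/5179) = 164474/5179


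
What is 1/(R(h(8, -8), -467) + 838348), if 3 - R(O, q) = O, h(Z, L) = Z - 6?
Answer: 1/838349 ≈ 1.1928e-6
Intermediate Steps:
h(Z, L) = -6 + Z
R(O, q) = 3 - O
1/(R(h(8, -8), -467) + 838348) = 1/((3 - (-6 + 8)) + 838348) = 1/((3 - 1*2) + 838348) = 1/((3 - 2) + 838348) = 1/(1 + 838348) = 1/838349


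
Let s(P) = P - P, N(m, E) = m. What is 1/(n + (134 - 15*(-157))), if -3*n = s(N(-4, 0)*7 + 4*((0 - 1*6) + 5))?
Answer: 1/2489 ≈ 0.00040177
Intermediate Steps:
s(P) = 0
n = 0 (n = -⅓*0 = 0)
1/(n + (134 - 15*(-157))) = 1/(0 + (134 - 15*(-157))) = 1/(0 + (134 + 2355)) = 1/(0 + 2489) = 1/2489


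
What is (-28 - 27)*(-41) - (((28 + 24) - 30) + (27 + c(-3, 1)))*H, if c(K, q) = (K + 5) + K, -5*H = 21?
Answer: 12283/5 ≈ 2456.6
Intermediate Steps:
H = -21/5 (H = -⅕*21 = -21/5 ≈ -4.2000)
c(K, q) = 5 + 2*K (c(K, q) = (5 + K) + K = 5 + 2*K)
(-28 - 27)*(-41) - (((28 + 24) - 30) + (27 + c(-3, 1)))*H = (-28 - 27)*(-41) - (((28 + 24) - 30) + (27 + (5 + 2*(-3))))*(-21)/5 = -55*(-41) - ((52 - 30) + (27 + (5 - 6)))*(-21)/5 = 2255 - (22 + (27 - 1))*(-21)/5 = 2255 - (22 + 26)*(-21)/5 = 2255 - 48*(-21)/5 = 2255 - 1*(-1008/5) = 2255 + 1008/5 = 12283/5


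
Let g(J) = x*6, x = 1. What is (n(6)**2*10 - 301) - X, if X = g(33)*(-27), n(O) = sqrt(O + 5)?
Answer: -29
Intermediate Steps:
n(O) = sqrt(5 + O)
g(J) = 6 (g(J) = 1*6 = 6)
X = -162 (X = 6*(-27) = -162)
(n(6)**2*10 - 301) - X = ((sqrt(5 + 6))**2*10 - 301) - 1*(-162) = ((sqrt(11))**2*10 - 301) + 162 = (11*10 - 301) + 162 = (110 - 301) + 162 = -191 + 162 = -29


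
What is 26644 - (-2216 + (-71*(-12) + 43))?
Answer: 27965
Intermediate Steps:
26644 - (-2216 + (-71*(-12) + 43)) = 26644 - (-2216 + (852 + 43)) = 26644 - (-2216 + 895) = 26644 - 1*(-1321) = 26644 + 1321 = 27965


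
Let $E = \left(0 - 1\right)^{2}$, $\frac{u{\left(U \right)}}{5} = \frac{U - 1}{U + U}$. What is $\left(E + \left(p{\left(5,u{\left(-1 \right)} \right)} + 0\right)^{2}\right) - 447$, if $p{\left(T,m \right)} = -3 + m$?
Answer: $-442$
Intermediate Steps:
$u{\left(U \right)} = \frac{5 \left(-1 + U\right)}{2 U}$ ($u{\left(U \right)} = 5 \frac{U - 1}{U + U} = 5 \frac{-1 + U}{2 U} = \frac{5 \left(-1 + U\right)}{2 U}$)
$E = 1$ ($E = \left(-1\right)^{2} = 1$)
$\left(E + \left(p{\left(5,u{\left(-1 \right)} \right)} + 0\right)^{2}\right) - 447 = \left(1 + \left(\left(-3 + \frac{5 \left(-1 - 1\right)}{2 \left(-1\right)}\right) + 0\right)^{2}\right) - 447 = \left(1 + \left(\left(-3 + \frac{5}{2} \left(-1\right) \left(-2\right)\right) + 0\right)^{2}\right) - 447 = \left(1 + \left(\left(-3 + 5\right) + 0\right)^{2}\right) - 447 = \left(1 + \left(2 + 0\right)^{2}\right) - 447 = \left(1 + 2^{2}\right) - 447 = \left(1 + 4\right) - 447 = 5 - 447 = -442$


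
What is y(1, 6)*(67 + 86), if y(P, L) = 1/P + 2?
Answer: 459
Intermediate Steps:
y(P, L) = 2 + 1/P
y(1, 6)*(67 + 86) = (2 + 1/1)*(67 + 86) = (2 + 1)*153 = 3*153 = 459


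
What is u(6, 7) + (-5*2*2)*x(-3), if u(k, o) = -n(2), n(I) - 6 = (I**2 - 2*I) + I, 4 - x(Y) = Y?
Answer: -148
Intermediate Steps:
x(Y) = 4 - Y
n(I) = 6 + I**2 - I (n(I) = 6 + ((I**2 - 2*I) + I) = 6 + (I**2 - I) = 6 + I**2 - I)
u(k, o) = -8 (u(k, o) = -(6 + 2**2 - 1*2) = -(6 + 4 - 2) = -1*8 = -8)
u(6, 7) + (-5*2*2)*x(-3) = -8 + (-5*2*2)*(4 - 1*(-3)) = -8 + (-10*2)*(4 + 3) = -8 - 20*7 = -8 - 140 = -148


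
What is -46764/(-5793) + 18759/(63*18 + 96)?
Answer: 18465623/791710 ≈ 23.324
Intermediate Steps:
-46764/(-5793) + 18759/(63*18 + 96) = -46764*(-1/5793) + 18759/(1134 + 96) = 15588/1931 + 18759/1230 = 15588/1931 + 18759*(1/1230) = 15588/1931 + 6253/410 = 18465623/791710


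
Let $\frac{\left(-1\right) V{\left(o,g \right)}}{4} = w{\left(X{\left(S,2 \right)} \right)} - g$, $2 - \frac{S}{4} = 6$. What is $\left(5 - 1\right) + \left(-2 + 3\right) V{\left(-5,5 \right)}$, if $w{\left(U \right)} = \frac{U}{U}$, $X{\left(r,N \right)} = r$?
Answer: $20$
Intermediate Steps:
$S = -16$ ($S = 8 - 24 = -16$)
$w{\left(U \right)} = 1$
$V{\left(o,g \right)} = -4 + 4 g$ ($V{\left(o,g \right)} = - 4 \left(1 - g\right) = -4 + 4 g$)
$\left(5 - 1\right) + \left(-2 + 3\right) V{\left(-5,5 \right)} = \left(5 - 1\right) + \left(-2 + 3\right) \left(-4 + 4 \cdot 5\right) = 4 + 1 \left(-4 + 20\right) = 4 + 1 \cdot 16 = 4 + 16 = 20$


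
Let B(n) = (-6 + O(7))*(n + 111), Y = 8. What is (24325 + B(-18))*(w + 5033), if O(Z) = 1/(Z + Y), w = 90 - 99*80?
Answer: -332468202/5 ≈ -6.6494e+7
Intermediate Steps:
w = -7830 (w = 90 - 7920 = -7830)
O(Z) = 1/(8 + Z) (O(Z) = 1/(Z + 8) = 1/(8 + Z))
B(n) = -3293/5 - 89*n/15 (B(n) = (-6 + 1/(8 + 7))*(n + 111) = (-6 + 1/15)*(111 + n) = -89*(111 + n)/15 = -3293/5 - 89*n/15)
(24325 + B(-18))*(w + 5033) = (24325 + (-3293/5 - 89/15*(-18)))*(-7830 + 5033) = (24325 + (-3293/5 + 534/5))*(-2797) = (24325 - 2759/5)*(-2797) = (118866/5)*(-2797) = -332468202/5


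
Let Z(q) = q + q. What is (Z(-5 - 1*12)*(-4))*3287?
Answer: 447032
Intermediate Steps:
Z(q) = 2*q
(Z(-5 - 1*12)*(-4))*3287 = ((2*(-5 - 1*12))*(-4))*3287 = ((2*(-5 - 12))*(-4))*3287 = ((2*(-17))*(-4))*3287 = -34*(-4)*3287 = 136*3287 = 447032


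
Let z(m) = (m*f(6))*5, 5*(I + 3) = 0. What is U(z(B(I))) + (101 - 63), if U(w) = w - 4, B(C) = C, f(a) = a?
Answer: -56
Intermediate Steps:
I = -3 (I = -3 + (1/5)*0 = -3 + 0 = -3)
z(m) = 30*m (z(m) = (m*6)*5 = (6*m)*5 = 30*m)
U(w) = -4 + w
U(z(B(I))) + (101 - 63) = (-4 + 30*(-3)) + (101 - 63) = (-4 - 90) + 38 = -94 + 38 = -56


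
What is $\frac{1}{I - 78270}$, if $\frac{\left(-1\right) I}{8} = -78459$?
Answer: $\frac{1}{549402} \approx 1.8202 \cdot 10^{-6}$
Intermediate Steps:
$I = 627672$ ($I = \left(-8\right) \left(-78459\right) = 627672$)
$\frac{1}{I - 78270} = \frac{1}{627672 - 78270} = \frac{1}{549402}$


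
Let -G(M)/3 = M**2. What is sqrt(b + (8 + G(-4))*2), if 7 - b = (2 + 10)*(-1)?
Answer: I*sqrt(61) ≈ 7.8102*I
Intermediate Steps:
G(M) = -3*M**2
b = 19 (b = 7 - (2 + 10)*(-1) = 7 - 12*(-1) = 7 - 1*(-12) = 7 + 12 = 19)
sqrt(b + (8 + G(-4))*2) = sqrt(19 + (8 - 3*(-4)**2)*2) = sqrt(19 + (8 - 3*16)*2) = sqrt(19 + (8 - 48)*2) = sqrt(19 - 40*2) = sqrt(19 - 80) = sqrt(-61) = I*sqrt(61)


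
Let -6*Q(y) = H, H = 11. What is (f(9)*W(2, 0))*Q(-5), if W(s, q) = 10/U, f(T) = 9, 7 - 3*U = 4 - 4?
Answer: -495/7 ≈ -70.714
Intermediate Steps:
U = 7/3 (U = 7/3 - (4 - 4)/3 = 7/3 - ⅓*0 = 7/3 + 0 = 7/3 ≈ 2.3333)
W(s, q) = 30/7 (W(s, q) = 10/(7/3) = 10*(3/7) = 30/7)
Q(y) = -11/6 (Q(y) = -⅙*11 = -11/6)
(f(9)*W(2, 0))*Q(-5) = (9*(30/7))*(-11/6) = (270/7)*(-11/6) = -495/7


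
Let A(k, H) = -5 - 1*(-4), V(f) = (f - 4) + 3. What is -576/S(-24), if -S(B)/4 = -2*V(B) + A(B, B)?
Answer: 144/49 ≈ 2.9388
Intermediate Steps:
V(f) = -1 + f (V(f) = (-4 + f) + 3 = -1 + f)
A(k, H) = -1 (A(k, H) = -5 + 4 = -1)
S(B) = -4 + 8*B (S(B) = -4*(-2*(-1 + B) - 1) = -4*((2 - 2*B) - 1) = -4*(1 - 2*B) = -4 + 8*B)
-576/S(-24) = -576/(-4 + 8*(-24)) = -576/(-4 - 192) = -576/(-196) = -576*(-1/196) = 144/49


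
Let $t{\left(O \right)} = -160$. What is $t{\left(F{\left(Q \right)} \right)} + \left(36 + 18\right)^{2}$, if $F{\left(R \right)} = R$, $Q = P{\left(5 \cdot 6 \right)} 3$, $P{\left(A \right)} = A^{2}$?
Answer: $2756$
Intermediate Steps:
$Q = 2700$ ($Q = \left(5 \cdot 6\right)^{2} \cdot 3 = 30^{2} \cdot 3 = 900 \cdot 3 = 2700$)
$t{\left(F{\left(Q \right)} \right)} + \left(36 + 18\right)^{2} = -160 + \left(36 + 18\right)^{2} = -160 + 54^{2} = -160 + 2916 = 2756$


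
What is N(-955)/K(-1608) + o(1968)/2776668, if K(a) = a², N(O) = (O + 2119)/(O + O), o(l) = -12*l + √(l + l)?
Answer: -809955836093/95228494661280 + √246/694167 ≈ -0.0084828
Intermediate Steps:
o(l) = -12*l + √2*√l (o(l) = -12*l + √(2*l) = -12*l + √2*√l)
N(O) = (2119 + O)/(2*O) (N(O) = (2119 + O)/((2*O)) = (2119 + O)*(1/(2*O)) = (2119 + O)/(2*O))
N(-955)/K(-1608) + o(1968)/2776668 = ((½)*(2119 - 955)/(-955))/((-1608)²) + (-12*1968 + √2*√1968)/2776668 = ((½)*(-1/955)*1164)/2585664 + (-23616 + √2*(4*√123))*(1/2776668) = -582/955*1/2585664 + (-23616 + 4*√246)*(1/2776668) = -97/411551520 + (-1968/231389 + √246/694167) = -809955836093/95228494661280 + √246/694167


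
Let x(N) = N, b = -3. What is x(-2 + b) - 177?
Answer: -182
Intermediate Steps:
x(-2 + b) - 177 = (-2 - 3) - 177 = -5 - 177 = -182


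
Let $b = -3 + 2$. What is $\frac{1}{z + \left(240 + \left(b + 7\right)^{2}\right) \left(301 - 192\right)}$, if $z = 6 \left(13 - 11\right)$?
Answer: $\frac{1}{30096} \approx 3.3227 \cdot 10^{-5}$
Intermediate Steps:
$b = -1$
$z = 12$ ($z = 6 \cdot 2 = 12$)
$\frac{1}{z + \left(240 + \left(b + 7\right)^{2}\right) \left(301 - 192\right)} = \frac{1}{12 + \left(240 + \left(-1 + 7\right)^{2}\right) \left(301 - 192\right)} = \frac{1}{12 + \left(240 + 6^{2}\right) \left(301 - 192\right)} = \frac{1}{12 + \left(240 + 36\right) 109} = \frac{1}{12 + 276 \cdot 109} = \frac{1}{12 + 30084} = \frac{1}{30096}$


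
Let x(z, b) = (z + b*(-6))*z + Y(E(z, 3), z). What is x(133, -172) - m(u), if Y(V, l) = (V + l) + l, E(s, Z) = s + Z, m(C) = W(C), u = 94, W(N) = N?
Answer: 155253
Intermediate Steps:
m(C) = C
E(s, Z) = Z + s
Y(V, l) = V + 2*l
x(z, b) = 3 + 3*z + z*(z - 6*b) (x(z, b) = (z + b*(-6))*z + ((3 + z) + 2*z) = (z - 6*b)*z + (3 + 3*z) = z*(z - 6*b) + (3 + 3*z) = 3 + 3*z + z*(z - 6*b))
x(133, -172) - m(u) = (3 + 133² + 3*133 - 6*(-172)*133) - 1*94 = (3 + 17689 + 399 + 137256) - 94 = 155347 - 94 = 155253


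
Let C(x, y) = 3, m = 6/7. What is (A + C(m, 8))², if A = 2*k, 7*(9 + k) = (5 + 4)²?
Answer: 3249/49 ≈ 66.306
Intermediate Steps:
k = 18/7 (k = -9 + (5 + 4)²/7 = -9 + (⅐)*9² = -9 + (⅐)*81 = -9 + 81/7 = 18/7 ≈ 2.5714)
m = 6/7 (m = 6*(⅐) = 6/7 ≈ 0.85714)
A = 36/7 (A = 2*(18/7) = 36/7 ≈ 5.1429)
(A + C(m, 8))² = (36/7 + 3)² = (57/7)² = 3249/49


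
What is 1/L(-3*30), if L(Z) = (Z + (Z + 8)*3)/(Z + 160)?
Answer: -5/24 ≈ -0.20833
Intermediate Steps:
L(Z) = (24 + 4*Z)/(160 + Z) (L(Z) = (Z + (8 + Z)*3)/(160 + Z) = (Z + (24 + 3*Z))/(160 + Z) = (24 + 4*Z)/(160 + Z))
1/L(-3*30) = 1/(4*(6 - 3*30)/(160 - 3*30)) = 1/(4*(6 - 90)/(160 - 90)) = 1/(4*(-84)/70) = 1/(4*(1/70)*(-84)) = 1/(-24/5) = -5/24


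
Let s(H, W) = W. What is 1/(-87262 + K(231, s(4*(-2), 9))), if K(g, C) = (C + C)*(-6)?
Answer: -1/87370 ≈ -1.1446e-5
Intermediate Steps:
K(g, C) = -12*C (K(g, C) = (2*C)*(-6) = -12*C)
1/(-87262 + K(231, s(4*(-2), 9))) = 1/(-87262 - 12*9) = 1/(-87262 - 108) = 1/(-87370) = -1/87370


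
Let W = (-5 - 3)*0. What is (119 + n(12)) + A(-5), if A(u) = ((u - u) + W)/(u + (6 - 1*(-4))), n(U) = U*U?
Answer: 263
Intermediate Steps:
W = 0 (W = -8*0 = 0)
n(U) = U**2
A(u) = 0 (A(u) = ((u - u) + 0)/(u + (6 - 1*(-4))) = (0 + 0)/(u + (6 + 4)) = 0/(u + 10) = 0/(10 + u) = 0)
(119 + n(12)) + A(-5) = (119 + 12**2) + 0 = (119 + 144) + 0 = 263 + 0 = 263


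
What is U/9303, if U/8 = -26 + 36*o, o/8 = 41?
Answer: 94256/9303 ≈ 10.132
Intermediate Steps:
o = 328 (o = 8*41 = 328)
U = 94256 (U = 8*(-26 + 36*328) = 8*(-26 + 11808) = 8*11782 = 94256)
U/9303 = 94256/9303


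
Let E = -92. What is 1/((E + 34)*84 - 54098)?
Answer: -1/58970 ≈ -1.6958e-5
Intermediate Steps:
1/((E + 34)*84 - 54098) = 1/((-92 + 34)*84 - 54098) = 1/(-58*84 - 54098) = 1/(-4872 - 54098) = 1/(-58970) = -1/58970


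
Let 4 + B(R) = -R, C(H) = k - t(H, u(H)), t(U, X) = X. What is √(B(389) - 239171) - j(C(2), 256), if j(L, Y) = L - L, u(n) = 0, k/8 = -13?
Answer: 2*I*√59891 ≈ 489.45*I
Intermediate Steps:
k = -104 (k = 8*(-13) = -104)
C(H) = -104 (C(H) = -104 - 1*0 = -104 + 0 = -104)
B(R) = -4 - R
j(L, Y) = 0
√(B(389) - 239171) - j(C(2), 256) = √((-4 - 1*389) - 239171) - 1*0 = √((-4 - 389) - 239171) + 0 = √(-393 - 239171) + 0 = √(-239564) + 0 = 2*I*√59891 + 0 = 2*I*√59891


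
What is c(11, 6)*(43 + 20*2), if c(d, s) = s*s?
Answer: 2988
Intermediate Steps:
c(d, s) = s²
c(11, 6)*(43 + 20*2) = 6²*(43 + 20*2) = 36*(43 + 40) = 36*83 = 2988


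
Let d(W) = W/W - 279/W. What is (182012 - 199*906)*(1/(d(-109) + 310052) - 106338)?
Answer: -3087078497421521/16898028 ≈ -1.8269e+8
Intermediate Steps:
d(W) = 1 - 279/W
(182012 - 199*906)*(1/(d(-109) + 310052) - 106338) = (182012 - 199*906)*(1/((-279 - 109)/(-109) + 310052) - 106338) = (182012 - 180294)*(1/(-1/109*(-388) + 310052) - 106338) = 1718*(1/(388/109 + 310052) - 106338) = 1718*(1/(33796056/109) - 106338) = 1718*(109/33796056 - 106338) = 1718*(-3593805002819/33796056) = -3087078497421521/16898028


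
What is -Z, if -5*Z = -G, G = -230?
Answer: 46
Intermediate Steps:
Z = -46 (Z = -(-1)*(-230)/5 = -1/5*230 = -46)
-Z = -1*(-46) = 46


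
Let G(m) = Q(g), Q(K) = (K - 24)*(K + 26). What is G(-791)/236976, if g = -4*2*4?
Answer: 7/4937 ≈ 0.0014179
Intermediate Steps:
g = -32 (g = -8*4 = -32)
Q(K) = (-24 + K)*(26 + K)
G(m) = 336 (G(m) = -624 + (-32)² + 2*(-32) = -624 + 1024 - 64 = 336)
G(-791)/236976 = 336/236976 = 336*(1/236976) = 7/4937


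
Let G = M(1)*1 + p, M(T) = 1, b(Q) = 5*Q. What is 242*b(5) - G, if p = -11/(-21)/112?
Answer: 14227237/2352 ≈ 6049.0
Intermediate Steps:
p = 11/2352 (p = -11*(-1/21)*(1/112) = (11/21)*(1/112) = 11/2352 ≈ 0.0046769)
G = 2363/2352 (G = 1*1 + 11/2352 = 1 + 11/2352 = 2363/2352 ≈ 1.0047)
242*b(5) - G = 242*(5*5) - 1*2363/2352 = 242*25 - 2363/2352 = 6050 - 2363/2352 = 14227237/2352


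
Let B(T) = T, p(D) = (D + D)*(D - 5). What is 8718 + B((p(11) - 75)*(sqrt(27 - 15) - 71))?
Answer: 4671 + 114*sqrt(3) ≈ 4868.5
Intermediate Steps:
p(D) = 2*D*(-5 + D) (p(D) = (2*D)*(-5 + D) = 2*D*(-5 + D))
8718 + B((p(11) - 75)*(sqrt(27 - 15) - 71)) = 8718 + (2*11*(-5 + 11) - 75)*(sqrt(27 - 15) - 71) = 8718 + (2*11*6 - 75)*(sqrt(12) - 71) = 8718 + (132 - 75)*(2*sqrt(3) - 71) = 8718 + 57*(-71 + 2*sqrt(3)) = 8718 + (-4047 + 114*sqrt(3)) = 4671 + 114*sqrt(3)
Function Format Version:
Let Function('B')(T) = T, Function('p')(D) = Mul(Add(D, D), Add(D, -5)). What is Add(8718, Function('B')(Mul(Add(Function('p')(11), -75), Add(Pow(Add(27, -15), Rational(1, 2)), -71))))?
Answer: Add(4671, Mul(114, Pow(3, Rational(1, 2)))) ≈ 4868.5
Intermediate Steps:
Function('p')(D) = Mul(2, D, Add(-5, D)) (Function('p')(D) = Mul(Mul(2, D), Add(-5, D)) = Mul(2, D, Add(-5, D)))
Add(8718, Function('B')(Mul(Add(Function('p')(11), -75), Add(Pow(Add(27, -15), Rational(1, 2)), -71)))) = Add(8718, Mul(Add(Mul(2, 11, Add(-5, 11)), -75), Add(Pow(Add(27, -15), Rational(1, 2)), -71))) = Add(8718, Mul(Add(Mul(2, 11, 6), -75), Add(Pow(12, Rational(1, 2)), -71))) = Add(8718, Mul(Add(132, -75), Add(Mul(2, Pow(3, Rational(1, 2))), -71))) = Add(8718, Mul(57, Add(-71, Mul(2, Pow(3, Rational(1, 2)))))) = Add(8718, Add(-4047, Mul(114, Pow(3, Rational(1, 2))))) = Add(4671, Mul(114, Pow(3, Rational(1, 2))))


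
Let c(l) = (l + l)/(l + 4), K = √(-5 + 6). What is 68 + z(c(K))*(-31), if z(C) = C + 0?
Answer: 278/5 ≈ 55.600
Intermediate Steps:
K = 1 (K = √1 = 1)
c(l) = 2*l/(4 + l) (c(l) = (2*l)/(4 + l) = 2*l/(4 + l))
z(C) = C
68 + z(c(K))*(-31) = 68 + (2*1/(4 + 1))*(-31) = 68 + (2*1/5)*(-31) = 68 + (2*1*(⅕))*(-31) = 68 + (⅖)*(-31) = 68 - 62/5 = 278/5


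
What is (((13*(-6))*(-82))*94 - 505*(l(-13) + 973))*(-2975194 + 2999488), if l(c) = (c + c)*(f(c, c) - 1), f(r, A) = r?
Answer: -1796808534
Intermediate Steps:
l(c) = 2*c*(-1 + c) (l(c) = (c + c)*(c - 1) = (2*c)*(-1 + c) = 2*c*(-1 + c))
(((13*(-6))*(-82))*94 - 505*(l(-13) + 973))*(-2975194 + 2999488) = (((13*(-6))*(-82))*94 - 505*(2*(-13)*(-1 - 13) + 973))*(-2975194 + 2999488) = (-78*(-82)*94 - 505*(2*(-13)*(-14) + 973))*24294 = (6396*94 - 505*(364 + 973))*24294 = (601224 - 505*1337)*24294 = (601224 - 675185)*24294 = -73961*24294 = -1796808534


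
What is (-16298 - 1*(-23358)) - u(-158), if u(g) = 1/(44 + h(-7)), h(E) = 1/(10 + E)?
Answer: 938977/133 ≈ 7060.0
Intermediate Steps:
u(g) = 3/133 (u(g) = 1/(44 + 1/(10 - 7)) = 1/(44 + 1/3) = 1/(133/3) = 3/133)
(-16298 - 1*(-23358)) - u(-158) = (-16298 - 1*(-23358)) - 1*3/133 = (-16298 + 23358) - 3/133 = 7060 - 3/133 = 938977/133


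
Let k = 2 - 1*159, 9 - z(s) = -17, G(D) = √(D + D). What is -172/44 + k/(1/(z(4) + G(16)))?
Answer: -44945/11 - 628*√2 ≈ -4974.0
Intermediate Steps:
G(D) = √2*√D (G(D) = √(2*D) = √2*√D)
z(s) = 26 (z(s) = 9 - 1*(-17) = 9 + 17 = 26)
k = -157 (k = 2 - 159 = -157)
-172/44 + k/(1/(z(4) + G(16))) = -172/44 - (4082 + 628*√2) = -172*1/44 - (4082 + 628*√2) = -43/11 - (4082 + 628*√2) = -43/11 - 157*(26 + 4*√2) = -43/11 + (-4082 - 628*√2) = -44945/11 - 628*√2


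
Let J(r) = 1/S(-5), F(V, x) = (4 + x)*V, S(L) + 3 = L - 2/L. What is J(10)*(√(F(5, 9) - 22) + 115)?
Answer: -575/38 - 5*√43/38 ≈ -15.994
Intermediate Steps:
S(L) = -3 + L - 2/L (S(L) = -3 + (L - 2/L) = -3 + L - 2/L)
F(V, x) = V*(4 + x)
J(r) = -5/38 (J(r) = 1/(-3 - 5 - 2/(-5)) = 1/(-3 - 5 - 2*(-⅕)) = 1/(-3 - 5 + ⅖) = 1/(-38/5) = -5/38)
J(10)*(√(F(5, 9) - 22) + 115) = -5*(√(5*(4 + 9) - 22) + 115)/38 = -5*(√(5*13 - 22) + 115)/38 = -5*(√(65 - 22) + 115)/38 = -5*(√43 + 115)/38 = -5*(115 + √43)/38 = -575/38 - 5*√43/38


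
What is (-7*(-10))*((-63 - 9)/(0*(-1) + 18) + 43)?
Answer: 2730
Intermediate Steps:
(-7*(-10))*((-63 - 9)/(0*(-1) + 18) + 43) = 70*(-72/(0 + 18) + 43) = 70*(-72/18 + 43) = 70*(-72*1/18 + 43) = 70*(-4 + 43) = 70*39 = 2730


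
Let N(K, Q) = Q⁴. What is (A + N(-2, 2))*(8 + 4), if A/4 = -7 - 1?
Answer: -192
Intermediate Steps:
A = -32 (A = 4*(-7 - 1) = 4*(-8) = -32)
(A + N(-2, 2))*(8 + 4) = (-32 + 2⁴)*(8 + 4) = (-32 + 16)*12 = -16*12 = -192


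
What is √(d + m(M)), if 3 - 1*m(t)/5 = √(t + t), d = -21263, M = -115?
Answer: √(-21248 - 5*I*√230) ≈ 0.2601 - 145.77*I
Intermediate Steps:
m(t) = 15 - 5*√2*√t (m(t) = 15 - 5*√(t + t) = 15 - 5*√2*√t)
√(d + m(M)) = √(-21263 + (15 - 5*√2*√(-115))) = √(-21263 + (15 - 5*√2*I*√115)) = √(-21263 + (15 - 5*I*√230)) = √(-21248 - 5*I*√230)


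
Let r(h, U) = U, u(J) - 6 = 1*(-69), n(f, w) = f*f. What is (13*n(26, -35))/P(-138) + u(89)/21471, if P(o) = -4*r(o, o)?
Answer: 15721031/987666 ≈ 15.917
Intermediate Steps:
n(f, w) = f²
u(J) = -63 (u(J) = 6 + 1*(-69) = 6 - 69 = -63)
P(o) = -4*o
(13*n(26, -35))/P(-138) + u(89)/21471 = (13*26²)/((-4*(-138))) - 63/21471 = (13*676)/552 - 63*1/21471 = 8788*(1/552) - 21/7157 = 2197/138 - 21/7157 = 15721031/987666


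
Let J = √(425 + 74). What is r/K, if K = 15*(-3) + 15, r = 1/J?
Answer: -√499/14970 ≈ -0.0014922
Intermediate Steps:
J = √499 ≈ 22.338
r = √499/499 (r = 1/(√499) = √499/499 ≈ 0.044766)
K = -30 (K = -45 + 15 = -30)
r/K = (√499/499)/(-30) = (√499/499)*(-1/30) = -√499/14970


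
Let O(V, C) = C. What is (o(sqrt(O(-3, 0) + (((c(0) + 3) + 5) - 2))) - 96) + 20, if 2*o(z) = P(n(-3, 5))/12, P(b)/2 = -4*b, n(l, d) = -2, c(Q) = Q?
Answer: -226/3 ≈ -75.333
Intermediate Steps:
P(b) = -8*b (P(b) = 2*(-4*b) = -8*b)
o(z) = 2/3 (o(z) = (-8*(-2)/12)/2 = (16*(1/12))/2 = (1/2)*(4/3) = 2/3)
(o(sqrt(O(-3, 0) + (((c(0) + 3) + 5) - 2))) - 96) + 20 = (2/3 - 96) + 20 = -286/3 + 20 = -226/3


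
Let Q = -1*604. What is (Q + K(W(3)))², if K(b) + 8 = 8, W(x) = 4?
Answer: 364816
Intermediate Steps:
K(b) = 0 (K(b) = -8 + 8 = 0)
Q = -604
(Q + K(W(3)))² = (-604 + 0)² = (-604)² = 364816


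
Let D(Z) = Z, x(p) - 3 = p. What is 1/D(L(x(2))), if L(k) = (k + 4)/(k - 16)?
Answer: -11/9 ≈ -1.2222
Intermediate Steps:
x(p) = 3 + p
L(k) = (4 + k)/(-16 + k)
1/D(L(x(2))) = 1/((4 + (3 + 2))/(-16 + (3 + 2))) = 1/((4 + 5)/(-16 + 5)) = 1/(9/(-11)) = 1/(-1/11*9) = 1/(-9/11) = -11/9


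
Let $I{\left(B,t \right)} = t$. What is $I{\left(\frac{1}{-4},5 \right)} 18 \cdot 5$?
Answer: $450$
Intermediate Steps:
$I{\left(\frac{1}{-4},5 \right)} 18 \cdot 5 = 5 \cdot 18 \cdot 5 = 90 \cdot 5 = 450$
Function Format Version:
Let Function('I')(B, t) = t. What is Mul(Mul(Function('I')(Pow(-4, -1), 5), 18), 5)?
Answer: 450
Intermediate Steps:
Mul(Mul(Function('I')(Pow(-4, -1), 5), 18), 5) = Mul(Mul(5, 18), 5) = Mul(90, 5) = 450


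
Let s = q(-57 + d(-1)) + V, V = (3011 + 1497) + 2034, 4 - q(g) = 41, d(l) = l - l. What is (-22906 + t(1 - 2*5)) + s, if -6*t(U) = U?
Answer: -32799/2 ≈ -16400.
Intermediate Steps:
d(l) = 0
q(g) = -37 (q(g) = 4 - 1*41 = 4 - 41 = -37)
t(U) = -U/6
V = 6542 (V = 4508 + 2034 = 6542)
s = 6505 (s = -37 + 6542 = 6505)
(-22906 + t(1 - 2*5)) + s = (-22906 - (1 - 2*5)/6) + 6505 = (-22906 - (1 - 10)/6) + 6505 = (-22906 - ⅙*(-9)) + 6505 = (-22906 + 3/2) + 6505 = -45809/2 + 6505 = -32799/2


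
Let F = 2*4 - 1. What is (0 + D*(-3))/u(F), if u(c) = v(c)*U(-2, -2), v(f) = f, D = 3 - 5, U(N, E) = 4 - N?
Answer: ⅐ ≈ 0.14286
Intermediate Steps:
D = -2
F = 7 (F = 8 - 1 = 7)
u(c) = 6*c (u(c) = c*(4 - 1*(-2)) = c*(4 + 2) = c*6 = 6*c)
(0 + D*(-3))/u(F) = (0 - 2*(-3))/((6*7)) = (0 + 6)/42 = 6*(1/42) = ⅐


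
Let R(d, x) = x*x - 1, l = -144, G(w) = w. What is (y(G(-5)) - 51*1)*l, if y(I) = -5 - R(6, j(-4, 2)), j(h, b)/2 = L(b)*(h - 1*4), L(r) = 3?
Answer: 339696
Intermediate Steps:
j(h, b) = -24 + 6*h (j(h, b) = 2*(3*(h - 1*4)) = 2*(3*(h - 4)) = 2*(3*(-4 + h)) = 2*(-12 + 3*h) = -24 + 6*h)
R(d, x) = -1 + x² (R(d, x) = x² - 1 = -1 + x²)
y(I) = -2308 (y(I) = -5 - (-1 + (-24 + 6*(-4))²) = -5 - (-1 + (-24 - 24)²) = -5 - (-1 + (-48)²) = -5 - (-1 + 2304) = -5 - 1*2303 = -5 - 2303 = -2308)
(y(G(-5)) - 51*1)*l = (-2308 - 51*1)*(-144) = (-2308 - 51)*(-144) = -2359*(-144) = 339696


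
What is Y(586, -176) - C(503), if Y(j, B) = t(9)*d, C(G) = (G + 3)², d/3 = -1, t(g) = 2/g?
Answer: -768110/3 ≈ -2.5604e+5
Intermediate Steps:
d = -3 (d = 3*(-1) = -3)
C(G) = (3 + G)²
Y(j, B) = -⅔ (Y(j, B) = (2/9)*(-3) = -⅔)
Y(586, -176) - C(503) = -⅔ - (3 + 503)² = -⅔ - 1*506² = -⅔ - 1*256036 = -⅔ - 256036 = -768110/3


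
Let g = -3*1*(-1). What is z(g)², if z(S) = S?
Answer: 9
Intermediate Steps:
g = 3 (g = -3*(-1) = 3)
z(g)² = 3² = 9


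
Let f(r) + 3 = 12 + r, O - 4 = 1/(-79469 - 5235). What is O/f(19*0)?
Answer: 338815/762336 ≈ 0.44444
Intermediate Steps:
O = 338815/84704 (O = 4 + 1/(-79469 - 5235) = 4 + 1/(-84704) = 4 - 1/84704 = 338815/84704 ≈ 4.0000)
f(r) = 9 + r (f(r) = -3 + (12 + r) = 9 + r)
O/f(19*0) = 338815/(84704*(9 + 19*0)) = 338815/(84704*(9 + 0)) = (338815/84704)/9 = (338815/84704)*(⅑) = 338815/762336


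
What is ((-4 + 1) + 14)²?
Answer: 121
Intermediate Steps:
((-4 + 1) + 14)² = (-3 + 14)² = 11² = 121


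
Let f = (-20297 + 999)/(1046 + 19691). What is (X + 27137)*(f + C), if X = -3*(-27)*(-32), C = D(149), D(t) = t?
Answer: 75365790675/20737 ≈ 3.6344e+6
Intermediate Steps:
C = 149
f = -19298/20737 ≈ -0.93061
X = -2592 (X = 81*(-32) = -2592)
(X + 27137)*(f + C) = (-2592 + 27137)*(-19298/20737 + 149) = 24545*(3070515/20737) = 75365790675/20737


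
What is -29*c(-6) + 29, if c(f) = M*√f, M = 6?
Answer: 29 - 174*I*√6 ≈ 29.0 - 426.21*I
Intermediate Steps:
c(f) = 6*√f
-29*c(-6) + 29 = -174*√(-6) + 29 = -174*I*√6 + 29 = 29 - 174*I*√6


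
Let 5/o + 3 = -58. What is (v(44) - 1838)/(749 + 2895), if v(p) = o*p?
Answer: -56169/111142 ≈ -0.50538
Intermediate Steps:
o = -5/61 (o = 5/(-3 - 58) = 5/(-61) = 5*(-1/61) = -5/61 ≈ -0.081967)
v(p) = -5*p/61
(v(44) - 1838)/(749 + 2895) = (-5/61*44 - 1838)/(749 + 2895) = (-220/61 - 1838)/3644 = -112338/61*1/3644 = -56169/111142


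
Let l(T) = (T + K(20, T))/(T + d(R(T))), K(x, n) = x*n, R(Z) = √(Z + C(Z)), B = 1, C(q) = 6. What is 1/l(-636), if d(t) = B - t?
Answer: 635/13356 + I*√70/4452 ≈ 0.047544 + 0.0018793*I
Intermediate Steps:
R(Z) = √(6 + Z) (R(Z) = √(Z + 6) = √(6 + Z))
d(t) = 1 - t
K(x, n) = n*x
l(T) = 21*T/(1 + T - √(6 + T)) (l(T) = (T + T*20)/(T + (1 - √(6 + T))) = (T + 20*T)/(1 + T - √(6 + T)) = (21*T)/(1 + T - √(6 + T)) = 21*T/(1 + T - √(6 + T)))
1/l(-636) = 1/(21*(-636)/(1 - 636 - √(6 - 636))) = 1/(21*(-636)/(1 - 636 - √(-630))) = 1/(21*(-636)/(1 - 636 - 3*I*√70)) = 1/(21*(-636)/(-635 - 3*I*√70)) = 1/(-13356/(-635 - 3*I*√70)) = 635/13356 + I*√70/4452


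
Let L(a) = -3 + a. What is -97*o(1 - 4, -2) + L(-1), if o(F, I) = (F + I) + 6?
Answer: -101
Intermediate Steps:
o(F, I) = 6 + F + I
-97*o(1 - 4, -2) + L(-1) = -97*(6 + (1 - 4) - 2) + (-3 - 1) = -97*(6 - 3 - 2) - 4 = -97*1 - 4 = -97 - 4 = -101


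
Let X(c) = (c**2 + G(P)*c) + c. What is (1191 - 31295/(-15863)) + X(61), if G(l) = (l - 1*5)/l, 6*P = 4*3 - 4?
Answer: 305027903/63452 ≈ 4807.2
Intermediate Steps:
P = 4/3 (P = (4*3 - 4)/6 = (12 - 4)/6 = (1/6)*8 = 4/3 ≈ 1.3333)
G(l) = (-5 + l)/l (G(l) = (l - 5)/l = (-5 + l)/l)
X(c) = c**2 - 7*c/4 (X(c) = (c**2 + ((-5 + 4/3)/(4/3))*c) + c = (c**2 + ((3/4)*(-11/3))*c) + c = (c**2 - 11*c/4) + c = c**2 - 7*c/4)
(1191 - 31295/(-15863)) + X(61) = (1191 - 31295/(-15863)) + (1/4)*61*(-7 + 4*61) = (1191 - 31295*(-1/15863)) + (1/4)*61*(-7 + 244) = (1191 + 31295/15863) + (1/4)*61*237 = 18924128/15863 + 14457/4 = 305027903/63452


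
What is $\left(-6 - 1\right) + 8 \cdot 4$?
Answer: $25$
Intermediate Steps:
$\left(-6 - 1\right) + 8 \cdot 4 = \left(-6 - 1\right) + 32 = -7 + 32 = 25$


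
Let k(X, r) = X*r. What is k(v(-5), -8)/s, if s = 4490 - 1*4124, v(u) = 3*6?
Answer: -24/61 ≈ -0.39344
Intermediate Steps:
v(u) = 18
s = 366 (s = 4490 - 4124 = 366)
k(v(-5), -8)/s = (18*(-8))/366 = -144*1/366 = -24/61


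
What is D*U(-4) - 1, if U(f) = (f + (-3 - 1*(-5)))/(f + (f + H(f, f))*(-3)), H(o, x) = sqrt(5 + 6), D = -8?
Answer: -163/35 - 48*sqrt(11)/35 ≈ -9.2057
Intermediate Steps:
H(o, x) = sqrt(11)
U(f) = (2 + f)/(-3*sqrt(11) - 2*f) (U(f) = (f + (-3 - 1*(-5)))/(f + (f + sqrt(11))*(-3)) = (f + (-3 + 5))/(f + (-3*f - 3*sqrt(11))) = (f + 2)/(-3*sqrt(11) - 2*f) = (2 + f)/(-3*sqrt(11) - 2*f))
D*U(-4) - 1 = -8*(-2 - 1*(-4))/(2*(-4) + 3*sqrt(11)) - 1 = -8*(-2 + 4)/(-8 + 3*sqrt(11)) - 1 = -8*2/(-8 + 3*sqrt(11)) - 1 = -16/(-8 + 3*sqrt(11)) - 1 = -1 - 16/(-8 + 3*sqrt(11))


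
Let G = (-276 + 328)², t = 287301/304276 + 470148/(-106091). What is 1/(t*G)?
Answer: -1152890897/10871499837276 ≈ -0.00010605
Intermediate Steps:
t = -16082100351/4611563588 (t = 287301*(1/304276) + 470148*(-1/106091) = 41043/43468 - 470148/106091 = -16082100351/4611563588 ≈ -3.4873)
G = 2704 (G = 52² = 2704)
1/(t*G) = 1/(-16082100351/4611563588*2704) = -4611563588/16082100351*1/2704 = -1152890897/10871499837276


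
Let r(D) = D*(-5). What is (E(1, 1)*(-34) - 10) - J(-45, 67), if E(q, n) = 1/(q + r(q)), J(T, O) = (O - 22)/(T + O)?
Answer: -39/11 ≈ -3.5455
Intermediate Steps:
r(D) = -5*D
J(T, O) = (-22 + O)/(O + T)
E(q, n) = -1/(4*q) (E(q, n) = 1/(q - 5*q) = 1/(-4*q) = -1/(4*q))
(E(1, 1)*(-34) - 10) - J(-45, 67) = (-¼/1*(-34) - 10) - (-22 + 67)/(67 - 45) = (-¼*1*(-34) - 10) - 45/22 = (-¼*(-34) - 10) - 45/22 = (17/2 - 10) - 1*45/22 = -3/2 - 45/22 = -39/11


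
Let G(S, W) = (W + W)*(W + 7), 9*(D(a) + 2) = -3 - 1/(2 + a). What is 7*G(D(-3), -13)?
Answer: 1092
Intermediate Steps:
D(a) = -7/3 - 1/(9*(2 + a)) (D(a) = -2 + (-3 - 1/(2 + a))/9 = -2 + (-1/3 - 1/(9*(2 + a))) = -7/3 - 1/(9*(2 + a)))
G(S, W) = 2*W*(7 + W) (G(S, W) = (2*W)*(7 + W) = 2*W*(7 + W))
7*G(D(-3), -13) = 7*(2*(-13)*(7 - 13)) = 7*(2*(-13)*(-6)) = 7*156 = 1092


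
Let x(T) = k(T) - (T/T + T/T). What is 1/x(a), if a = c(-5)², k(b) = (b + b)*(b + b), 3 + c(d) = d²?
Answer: 1/937022 ≈ 1.0672e-6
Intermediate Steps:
c(d) = -3 + d²
k(b) = 4*b² (k(b) = (2*b)*(2*b) = 4*b²)
a = 484 (a = (-3 + (-5)²)² = (-3 + 25)² = 22² = 484)
x(T) = -2 + 4*T² (x(T) = 4*T² - (T/T + T/T) = 4*T² - (1 + 1) = 4*T² - 1*2 = 4*T² - 2 = -2 + 4*T²)
1/x(a) = 1/(-2 + 4*484²) = 1/(-2 + 4*234256) = 1/(-2 + 937024) = 1/937022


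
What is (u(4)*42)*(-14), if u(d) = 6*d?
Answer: -14112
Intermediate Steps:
(u(4)*42)*(-14) = ((6*4)*42)*(-14) = (24*42)*(-14) = 1008*(-14) = -14112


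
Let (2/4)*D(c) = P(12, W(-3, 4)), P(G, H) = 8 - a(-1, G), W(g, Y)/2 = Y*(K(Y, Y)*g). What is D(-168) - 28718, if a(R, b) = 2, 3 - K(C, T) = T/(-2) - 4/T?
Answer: -28706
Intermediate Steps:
K(C, T) = 3 + T/2 + 4/T (K(C, T) = 3 - (T/(-2) - 4/T) = 3 - (T*(-½) - 4/T) = 3 - (-T/2 - 4/T) = 3 - (-4/T - T/2) = 3 + (T/2 + 4/T) = 3 + T/2 + 4/T)
W(g, Y) = 2*Y*g*(3 + Y/2 + 4/Y) (W(g, Y) = 2*(Y*((3 + Y/2 + 4/Y)*g)) = 2*(Y*(g*(3 + Y/2 + 4/Y))) = 2*(Y*g*(3 + Y/2 + 4/Y)) = 2*Y*g*(3 + Y/2 + 4/Y))
P(G, H) = 6 (P(G, H) = 8 - 1*2 = 8 - 2 = 6)
D(c) = 12 (D(c) = 2*6 = 12)
D(-168) - 28718 = 12 - 28718 = -28706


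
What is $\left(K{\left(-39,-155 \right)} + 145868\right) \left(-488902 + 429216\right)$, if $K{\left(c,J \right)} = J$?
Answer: $-8697026118$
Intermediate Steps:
$\left(K{\left(-39,-155 \right)} + 145868\right) \left(-488902 + 429216\right) = \left(-155 + 145868\right) \left(-488902 + 429216\right) = 145713 \left(-59686\right) = -8697026118$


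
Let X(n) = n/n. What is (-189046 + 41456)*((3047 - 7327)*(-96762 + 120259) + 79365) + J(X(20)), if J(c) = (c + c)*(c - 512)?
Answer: 14830993663028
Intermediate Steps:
X(n) = 1
J(c) = 2*c*(-512 + c) (J(c) = (2*c)*(-512 + c) = 2*c*(-512 + c))
(-189046 + 41456)*((3047 - 7327)*(-96762 + 120259) + 79365) + J(X(20)) = (-189046 + 41456)*((3047 - 7327)*(-96762 + 120259) + 79365) + 2*1*(-512 + 1) = -147590*(-4280*23497 + 79365) + 2*1*(-511) = -147590*(-100567160 + 79365) - 1022 = -147590*(-100487795) - 1022 = 14830993664050 - 1022 = 14830993663028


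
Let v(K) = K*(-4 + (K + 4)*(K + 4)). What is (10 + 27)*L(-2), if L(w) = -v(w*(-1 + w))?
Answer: -21312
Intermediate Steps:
v(K) = K*(-4 + (4 + K)²) (v(K) = K*(-4 + (4 + K)*(4 + K)) = K*(-4 + (4 + K)²))
L(w) = -w*(-1 + w)*(-4 + (4 + w*(-1 + w))²)
(10 + 27)*L(-2) = (10 + 27)*(-1*(-2)*(-1 - 2)*(-4 + (4 - 2*(-1 - 2))²)) = 37*(-1*(-2)*(-3)*(-4 + (4 - 2*(-3))²)) = 37*(-1*(-2)*(-3)*(-4 + (4 + 6)²)) = 37*(-1*(-2)*(-3)*(-4 + 10²)) = 37*(-1*(-2)*(-3)*(-4 + 100)) = 37*(-1*(-2)*(-3)*96) = 37*(-576) = -21312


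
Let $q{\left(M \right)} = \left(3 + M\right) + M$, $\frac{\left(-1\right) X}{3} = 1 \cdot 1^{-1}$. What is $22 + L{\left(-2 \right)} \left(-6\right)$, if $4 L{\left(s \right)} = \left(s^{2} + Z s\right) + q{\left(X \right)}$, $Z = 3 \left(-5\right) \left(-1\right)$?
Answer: $\frac{131}{2} \approx 65.5$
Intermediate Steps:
$X = -3$ ($X = - 3 \cdot 1 \cdot 1^{-1} = - 3 \cdot 1 \cdot 1 = \left(-3\right) 1 = -3$)
$q{\left(M \right)} = 3 + 2 M$
$Z = 15$ ($Z = \left(-15\right) \left(-1\right) = 15$)
$L{\left(s \right)} = - \frac{3}{4} + \frac{s^{2}}{4} + \frac{15 s}{4}$ ($L{\left(s \right)} = \frac{\left(s^{2} + 15 s\right) + \left(3 + 2 \left(-3\right)\right)}{4} = \frac{\left(s^{2} + 15 s\right) + \left(3 - 6\right)}{4} = \frac{\left(s^{2} + 15 s\right) - 3}{4} = \frac{-3 + s^{2} + 15 s}{4} = - \frac{3}{4} + \frac{s^{2}}{4} + \frac{15 s}{4}$)
$22 + L{\left(-2 \right)} \left(-6\right) = 22 + \left(- \frac{3}{4} + \frac{\left(-2\right)^{2}}{4} + \frac{15}{4} \left(-2\right)\right) \left(-6\right) = 22 + \left(- \frac{3}{4} + \frac{1}{4} \cdot 4 - \frac{15}{2}\right) \left(-6\right) = 22 + \left(- \frac{3}{4} + 1 - \frac{15}{2}\right) \left(-6\right) = 22 - - \frac{87}{2} = 22 + \frac{87}{2} = \frac{131}{2}$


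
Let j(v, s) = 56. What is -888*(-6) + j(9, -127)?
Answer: 5384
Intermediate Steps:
-888*(-6) + j(9, -127) = -888*(-6) + 56 = 5328 + 56 = 5384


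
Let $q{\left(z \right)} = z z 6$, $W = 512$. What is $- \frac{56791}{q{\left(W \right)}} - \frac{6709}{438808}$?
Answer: $- \frac{4434086213}{86273163264} \approx -0.051396$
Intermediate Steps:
$q{\left(z \right)} = 6 z^{2}$ ($q{\left(z \right)} = z^{2} \cdot 6 = 6 z^{2}$)
$- \frac{56791}{q{\left(W \right)}} - \frac{6709}{438808} = - \frac{56791}{6 \cdot 512^{2}} - \frac{6709}{438808} = - \frac{56791}{6 \cdot 262144} - \frac{6709}{438808} = - \frac{56791}{1572864} - \frac{6709}{438808} = - \frac{4434086213}{86273163264}$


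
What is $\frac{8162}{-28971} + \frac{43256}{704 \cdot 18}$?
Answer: $\frac{15968621}{5098896} \approx 3.1318$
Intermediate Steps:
$\frac{8162}{-28971} + \frac{43256}{704 \cdot 18} = 8162 \left(- \frac{1}{28971}\right) + \frac{43256}{12672} = - \frac{8162}{28971} + 43256 \cdot \frac{1}{12672} = - \frac{8162}{28971} + \frac{5407}{1584} = \frac{15968621}{5098896}$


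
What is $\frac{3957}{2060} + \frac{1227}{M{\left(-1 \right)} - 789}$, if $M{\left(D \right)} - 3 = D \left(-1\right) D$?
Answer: $\frac{586539}{1621220} \approx 0.36179$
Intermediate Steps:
$M{\left(D \right)} = 3 - D^{2}$ ($M{\left(D \right)} = 3 + D \left(-1\right) D = 3 + - D D = 3 - D^{2}$)
$\frac{3957}{2060} + \frac{1227}{M{\left(-1 \right)} - 789} = \frac{3957}{2060} + \frac{1227}{\left(3 - \left(-1\right)^{2}\right) - 789} = 3957 \cdot \frac{1}{2060} + \frac{1227}{\left(3 - 1\right) - 789} = \frac{3957}{2060} + \frac{1227}{\left(3 - 1\right) - 789} = \frac{3957}{2060} + \frac{1227}{2 - 789} = \frac{3957}{2060} + \frac{1227}{-787} = \frac{3957}{2060} + 1227 \left(- \frac{1}{787}\right) = \frac{3957}{2060} - \frac{1227}{787} = \frac{586539}{1621220}$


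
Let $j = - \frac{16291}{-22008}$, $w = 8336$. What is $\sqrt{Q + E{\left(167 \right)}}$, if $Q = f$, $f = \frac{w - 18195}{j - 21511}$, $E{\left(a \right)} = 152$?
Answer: $\frac{4 \sqrt{2135421778267602422}}{473397797} \approx 12.347$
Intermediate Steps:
$j = \frac{16291}{22008}$ ($j = \left(-16291\right) \left(- \frac{1}{22008}\right) = \frac{16291}{22008} \approx 0.74023$)
$f = \frac{216976872}{473397797}$ ($f = \frac{8336 - 18195}{\frac{16291}{22008} - 21511} = - \frac{9859}{- \frac{473397797}{22008}} = \left(-9859\right) \left(- \frac{22008}{473397797}\right) = \frac{216976872}{473397797} \approx 0.45834$)
$Q = \frac{216976872}{473397797} \approx 0.45834$
$\sqrt{Q + E{\left(167 \right)}} = \sqrt{\frac{216976872}{473397797} + 152} = \sqrt{\frac{72173442016}{473397797}} = \frac{4 \sqrt{2135421778267602422}}{473397797}$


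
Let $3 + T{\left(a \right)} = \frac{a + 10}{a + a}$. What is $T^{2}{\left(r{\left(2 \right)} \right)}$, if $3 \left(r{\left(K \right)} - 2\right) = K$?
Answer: $\frac{25}{64} \approx 0.39063$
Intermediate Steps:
$r{\left(K \right)} = 2 + \frac{K}{3}$
$T{\left(a \right)} = -3 + \frac{10 + a}{2 a}$ ($T{\left(a \right)} = -3 + \frac{a + 10}{a + a} = -3 + \frac{10 + a}{2 a}$)
$T^{2}{\left(r{\left(2 \right)} \right)} = \left(- \frac{5}{2} + \frac{5}{2 + \frac{1}{3} \cdot 2}\right)^{2} = \left(- \frac{5}{2} + \frac{5}{2 + \frac{2}{3}}\right)^{2} = \left(- \frac{5}{2} + \frac{5}{\frac{8}{3}}\right)^{2} = \left(- \frac{5}{2} + 5 \cdot \frac{3}{8}\right)^{2} = \left(- \frac{5}{2} + \frac{15}{8}\right)^{2} = \left(- \frac{5}{8}\right)^{2} = \frac{25}{64}$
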